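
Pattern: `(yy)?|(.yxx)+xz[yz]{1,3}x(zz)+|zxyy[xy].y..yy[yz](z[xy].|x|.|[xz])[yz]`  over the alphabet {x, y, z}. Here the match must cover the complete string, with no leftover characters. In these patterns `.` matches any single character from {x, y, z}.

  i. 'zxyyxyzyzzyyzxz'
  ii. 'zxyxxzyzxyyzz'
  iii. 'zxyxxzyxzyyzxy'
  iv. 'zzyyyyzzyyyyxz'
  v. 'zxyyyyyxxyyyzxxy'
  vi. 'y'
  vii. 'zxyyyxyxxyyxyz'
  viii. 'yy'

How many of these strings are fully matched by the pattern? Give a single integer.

i → no match
ii → no match
iii → no match
iv → no match
v → match
vi → no match
vii → no match
viii → match
Total matched: 2

2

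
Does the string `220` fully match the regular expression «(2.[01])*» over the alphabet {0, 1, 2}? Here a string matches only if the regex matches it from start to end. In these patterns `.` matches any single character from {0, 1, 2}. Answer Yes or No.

Yes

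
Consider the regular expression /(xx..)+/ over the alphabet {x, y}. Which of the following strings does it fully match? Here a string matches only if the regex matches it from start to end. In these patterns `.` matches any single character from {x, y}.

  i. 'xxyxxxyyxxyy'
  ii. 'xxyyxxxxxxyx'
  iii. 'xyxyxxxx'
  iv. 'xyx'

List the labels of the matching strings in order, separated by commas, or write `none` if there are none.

i, ii

i. 'xxyxxxyyxxyy' → match
ii. 'xxyyxxxxxxyx' → match
iii. 'xyxyxxxx' → no match — must start with 'xx'
iv. 'xyx' → no match — must start with 'xx'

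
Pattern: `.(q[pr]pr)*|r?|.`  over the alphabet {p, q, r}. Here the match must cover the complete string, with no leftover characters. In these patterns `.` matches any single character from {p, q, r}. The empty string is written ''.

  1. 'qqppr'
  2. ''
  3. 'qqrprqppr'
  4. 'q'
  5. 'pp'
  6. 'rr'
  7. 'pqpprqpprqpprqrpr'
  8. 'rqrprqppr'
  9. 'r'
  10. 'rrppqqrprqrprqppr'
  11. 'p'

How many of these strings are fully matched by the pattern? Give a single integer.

8

1 → match
2 → match
3 → match
4 → match
5 → no match
6 → no match
7 → match
8 → match
9 → match
10 → no match
11 → match
Total matched: 8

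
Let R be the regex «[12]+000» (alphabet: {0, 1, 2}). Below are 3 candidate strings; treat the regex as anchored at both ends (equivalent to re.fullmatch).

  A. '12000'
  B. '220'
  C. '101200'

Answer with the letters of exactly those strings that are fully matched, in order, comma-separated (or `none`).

A

A → match
B → no match — must end with '000'
C → no match — must end with '000'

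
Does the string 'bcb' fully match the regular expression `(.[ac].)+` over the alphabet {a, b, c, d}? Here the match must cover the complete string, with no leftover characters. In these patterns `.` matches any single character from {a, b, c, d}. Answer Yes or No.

Yes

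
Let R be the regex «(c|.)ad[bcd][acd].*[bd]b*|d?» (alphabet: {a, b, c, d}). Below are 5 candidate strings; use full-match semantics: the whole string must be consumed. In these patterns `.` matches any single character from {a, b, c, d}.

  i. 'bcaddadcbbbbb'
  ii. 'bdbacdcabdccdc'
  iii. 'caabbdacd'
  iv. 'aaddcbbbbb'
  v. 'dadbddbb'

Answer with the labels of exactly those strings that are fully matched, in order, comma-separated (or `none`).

iv, v

i → no match
ii → no match
iii → no match
iv → match
v → match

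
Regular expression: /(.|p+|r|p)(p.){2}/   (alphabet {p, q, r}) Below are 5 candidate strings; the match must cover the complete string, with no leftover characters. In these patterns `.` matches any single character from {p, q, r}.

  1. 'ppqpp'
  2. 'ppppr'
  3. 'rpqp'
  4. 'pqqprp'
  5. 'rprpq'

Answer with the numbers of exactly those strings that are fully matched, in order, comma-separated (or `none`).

1, 2, 5

1 → match
2 → match
3 → no match
4 → no match
5 → match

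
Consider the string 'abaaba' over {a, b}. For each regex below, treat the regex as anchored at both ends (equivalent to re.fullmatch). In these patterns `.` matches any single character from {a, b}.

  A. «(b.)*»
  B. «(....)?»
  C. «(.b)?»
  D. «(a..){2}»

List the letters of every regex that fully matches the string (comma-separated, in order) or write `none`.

D

A → no match
B → no match
C → no match
D → match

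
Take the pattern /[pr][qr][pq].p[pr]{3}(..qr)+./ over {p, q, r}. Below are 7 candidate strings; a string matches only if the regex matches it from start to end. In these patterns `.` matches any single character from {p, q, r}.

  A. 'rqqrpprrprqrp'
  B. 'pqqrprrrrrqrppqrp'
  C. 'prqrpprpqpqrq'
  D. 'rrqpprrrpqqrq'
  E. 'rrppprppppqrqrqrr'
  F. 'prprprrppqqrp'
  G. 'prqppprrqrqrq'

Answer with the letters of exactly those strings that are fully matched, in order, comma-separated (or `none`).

A → match
B → match
C → match
D → match
E → match
F → match
G → match

A, B, C, D, E, F, G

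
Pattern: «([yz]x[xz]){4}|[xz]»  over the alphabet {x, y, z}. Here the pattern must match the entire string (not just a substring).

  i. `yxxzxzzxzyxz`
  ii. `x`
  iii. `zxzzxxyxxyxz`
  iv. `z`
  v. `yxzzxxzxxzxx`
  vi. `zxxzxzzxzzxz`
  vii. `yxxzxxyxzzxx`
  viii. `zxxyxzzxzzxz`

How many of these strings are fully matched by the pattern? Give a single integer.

8

i → match
ii → match
iii → match
iv → match
v → match
vi → match
vii → match
viii → match
Total matched: 8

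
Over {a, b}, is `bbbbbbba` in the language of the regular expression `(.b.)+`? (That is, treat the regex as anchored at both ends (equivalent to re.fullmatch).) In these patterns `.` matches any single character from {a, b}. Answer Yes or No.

No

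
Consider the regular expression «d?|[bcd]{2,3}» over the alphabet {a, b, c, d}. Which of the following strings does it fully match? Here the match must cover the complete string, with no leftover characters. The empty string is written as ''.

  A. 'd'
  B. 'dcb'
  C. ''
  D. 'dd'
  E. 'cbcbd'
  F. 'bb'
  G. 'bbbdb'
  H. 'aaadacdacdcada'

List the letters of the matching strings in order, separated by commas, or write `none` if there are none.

A. 'd' → match
B. 'dcb' → match
C. '' → match
D. 'dd' → match
E. 'cbcbd' → no match
F. 'bb' → match
G. 'bbbdb' → no match
H → no match

A, B, C, D, F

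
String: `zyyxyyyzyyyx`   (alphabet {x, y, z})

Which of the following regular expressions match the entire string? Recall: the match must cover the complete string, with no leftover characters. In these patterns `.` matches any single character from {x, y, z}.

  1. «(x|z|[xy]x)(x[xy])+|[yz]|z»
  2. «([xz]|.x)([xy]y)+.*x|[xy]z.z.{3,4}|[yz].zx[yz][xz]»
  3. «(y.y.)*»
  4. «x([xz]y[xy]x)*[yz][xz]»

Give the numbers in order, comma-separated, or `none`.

1 → no match
2 → match
3 → no match
4 → no match — must start with `x`

2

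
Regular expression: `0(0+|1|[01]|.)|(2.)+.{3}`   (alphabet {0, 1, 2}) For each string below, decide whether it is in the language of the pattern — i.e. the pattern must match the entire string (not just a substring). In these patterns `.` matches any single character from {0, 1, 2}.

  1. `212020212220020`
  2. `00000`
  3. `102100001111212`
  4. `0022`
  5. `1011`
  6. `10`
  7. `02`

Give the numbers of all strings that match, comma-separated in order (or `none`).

1, 2, 7

1 → match
2 → match
3 → no match
4 → no match
5 → no match
6 → no match
7 → match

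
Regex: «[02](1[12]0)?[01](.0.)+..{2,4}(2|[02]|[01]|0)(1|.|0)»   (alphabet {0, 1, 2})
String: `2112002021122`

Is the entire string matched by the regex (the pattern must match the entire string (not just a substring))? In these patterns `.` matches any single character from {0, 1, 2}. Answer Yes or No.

No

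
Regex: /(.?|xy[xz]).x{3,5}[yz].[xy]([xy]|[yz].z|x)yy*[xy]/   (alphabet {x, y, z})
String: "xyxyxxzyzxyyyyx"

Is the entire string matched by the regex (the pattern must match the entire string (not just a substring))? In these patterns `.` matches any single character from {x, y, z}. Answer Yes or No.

No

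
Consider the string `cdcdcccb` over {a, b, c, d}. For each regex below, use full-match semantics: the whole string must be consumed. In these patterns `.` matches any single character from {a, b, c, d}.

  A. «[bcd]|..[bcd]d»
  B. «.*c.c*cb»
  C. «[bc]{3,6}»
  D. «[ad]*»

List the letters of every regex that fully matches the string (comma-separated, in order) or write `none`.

B

A → no match
B → match
C → no match
D → no match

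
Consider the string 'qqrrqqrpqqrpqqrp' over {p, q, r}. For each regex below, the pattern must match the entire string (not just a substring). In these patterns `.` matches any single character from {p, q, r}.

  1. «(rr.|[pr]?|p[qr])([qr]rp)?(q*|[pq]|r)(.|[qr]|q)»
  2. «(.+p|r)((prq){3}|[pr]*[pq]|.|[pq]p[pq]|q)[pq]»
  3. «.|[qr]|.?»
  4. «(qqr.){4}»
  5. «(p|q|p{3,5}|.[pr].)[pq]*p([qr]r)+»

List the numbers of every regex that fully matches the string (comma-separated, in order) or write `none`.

1 → no match
2 → no match
3 → no match
4 → match
5 → no match — must end with 'r'

4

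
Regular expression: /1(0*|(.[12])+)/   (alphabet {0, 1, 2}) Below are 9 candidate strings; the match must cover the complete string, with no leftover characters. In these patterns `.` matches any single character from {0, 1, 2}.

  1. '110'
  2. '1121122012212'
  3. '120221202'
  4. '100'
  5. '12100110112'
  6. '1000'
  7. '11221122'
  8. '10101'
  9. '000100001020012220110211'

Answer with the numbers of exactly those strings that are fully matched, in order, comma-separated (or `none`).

2, 4, 6, 8

1 → no match
2 → match
3 → no match
4 → match
5 → no match
6 → match
7 → no match
8 → match
9 → no match — must start with '1'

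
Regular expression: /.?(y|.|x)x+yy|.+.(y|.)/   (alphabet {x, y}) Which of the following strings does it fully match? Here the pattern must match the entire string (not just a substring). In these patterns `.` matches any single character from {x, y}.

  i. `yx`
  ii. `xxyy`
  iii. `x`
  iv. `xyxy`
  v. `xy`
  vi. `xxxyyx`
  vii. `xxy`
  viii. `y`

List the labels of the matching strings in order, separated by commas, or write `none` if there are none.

ii, iv, vi, vii

i → no match
ii → match
iii → no match
iv → match
v → no match
vi → match
vii → match
viii → no match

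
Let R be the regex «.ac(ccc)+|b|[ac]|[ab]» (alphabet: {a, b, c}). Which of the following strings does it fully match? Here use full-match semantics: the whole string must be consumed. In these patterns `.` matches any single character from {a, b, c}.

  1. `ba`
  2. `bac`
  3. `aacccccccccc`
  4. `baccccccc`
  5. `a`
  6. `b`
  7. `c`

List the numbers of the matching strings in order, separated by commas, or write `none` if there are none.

3, 4, 5, 6, 7

1 → no match
2 → no match
3 → match
4 → match
5 → match
6 → match
7 → match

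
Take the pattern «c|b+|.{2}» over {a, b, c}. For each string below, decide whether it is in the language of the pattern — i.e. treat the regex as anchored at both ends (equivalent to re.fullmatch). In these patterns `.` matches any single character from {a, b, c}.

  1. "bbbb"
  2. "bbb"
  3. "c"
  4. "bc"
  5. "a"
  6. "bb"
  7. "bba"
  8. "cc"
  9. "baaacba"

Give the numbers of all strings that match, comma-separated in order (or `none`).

1, 2, 3, 4, 6, 8

1 → match
2 → match
3 → match
4 → match
5 → no match
6 → match
7 → no match
8 → match
9 → no match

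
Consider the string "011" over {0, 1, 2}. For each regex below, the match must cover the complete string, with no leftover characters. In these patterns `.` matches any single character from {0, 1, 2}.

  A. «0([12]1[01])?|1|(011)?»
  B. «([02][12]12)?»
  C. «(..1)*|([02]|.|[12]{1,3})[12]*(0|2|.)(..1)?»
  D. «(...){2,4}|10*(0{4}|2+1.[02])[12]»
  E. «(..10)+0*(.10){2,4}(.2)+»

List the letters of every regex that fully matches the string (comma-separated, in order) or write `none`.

A → match
B → no match
C → match
D → no match
E → no match — must end with "2"

A, C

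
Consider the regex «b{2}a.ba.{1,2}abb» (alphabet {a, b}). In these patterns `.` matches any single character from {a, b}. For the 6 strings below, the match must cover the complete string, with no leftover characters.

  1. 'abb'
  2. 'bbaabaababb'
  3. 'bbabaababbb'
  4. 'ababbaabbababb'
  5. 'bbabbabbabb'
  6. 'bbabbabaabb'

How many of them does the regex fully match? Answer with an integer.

3

1 → no match — must start with 'b'
2 → match
3 → no match — must end with 'abb'
4 → no match — must start with 'b'
5 → match
6 → match
Total matched: 3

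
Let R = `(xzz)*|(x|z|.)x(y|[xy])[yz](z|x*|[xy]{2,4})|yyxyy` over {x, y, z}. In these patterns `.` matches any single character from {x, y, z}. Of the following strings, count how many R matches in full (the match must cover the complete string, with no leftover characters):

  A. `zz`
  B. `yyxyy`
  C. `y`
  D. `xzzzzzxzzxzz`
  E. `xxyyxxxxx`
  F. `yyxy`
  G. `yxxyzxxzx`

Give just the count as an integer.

A → no match
B → match
C → no match
D → no match
E → match
F → no match
G → no match
Total matched: 2

2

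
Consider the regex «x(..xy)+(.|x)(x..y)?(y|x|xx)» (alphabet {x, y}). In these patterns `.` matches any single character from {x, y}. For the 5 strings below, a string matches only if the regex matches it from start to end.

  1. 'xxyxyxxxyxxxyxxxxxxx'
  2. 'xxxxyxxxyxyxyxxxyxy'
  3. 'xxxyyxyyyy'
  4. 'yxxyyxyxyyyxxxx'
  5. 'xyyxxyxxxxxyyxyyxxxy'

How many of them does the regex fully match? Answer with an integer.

1

1 → no match
2 → match
3. 'xxxyyxyyyy' → no match
4 → no match — must start with 'x'
5 → no match
Total matched: 1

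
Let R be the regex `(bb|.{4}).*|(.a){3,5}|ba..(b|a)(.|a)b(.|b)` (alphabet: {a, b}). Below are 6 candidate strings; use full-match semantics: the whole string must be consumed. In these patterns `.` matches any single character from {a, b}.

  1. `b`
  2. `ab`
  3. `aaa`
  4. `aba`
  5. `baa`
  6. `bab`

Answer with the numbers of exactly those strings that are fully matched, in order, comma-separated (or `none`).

1 → no match
2 → no match
3 → no match
4 → no match
5 → no match
6 → no match

none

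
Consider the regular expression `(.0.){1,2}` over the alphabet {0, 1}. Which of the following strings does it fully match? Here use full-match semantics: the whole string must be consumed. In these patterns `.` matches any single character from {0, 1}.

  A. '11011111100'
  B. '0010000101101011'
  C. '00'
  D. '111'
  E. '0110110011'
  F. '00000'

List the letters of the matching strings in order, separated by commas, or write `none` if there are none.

none

A → no match
B → no match
C → no match
D → no match
E → no match
F → no match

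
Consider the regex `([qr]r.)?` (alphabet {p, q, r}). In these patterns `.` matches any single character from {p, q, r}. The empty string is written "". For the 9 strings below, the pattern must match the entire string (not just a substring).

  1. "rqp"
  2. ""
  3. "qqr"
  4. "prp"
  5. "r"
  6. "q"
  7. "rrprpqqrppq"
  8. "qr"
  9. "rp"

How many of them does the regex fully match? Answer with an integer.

1 → no match
2 → match
3 → no match
4 → no match
5 → no match
6 → no match
7 → no match
8 → no match
9 → no match
Total matched: 1

1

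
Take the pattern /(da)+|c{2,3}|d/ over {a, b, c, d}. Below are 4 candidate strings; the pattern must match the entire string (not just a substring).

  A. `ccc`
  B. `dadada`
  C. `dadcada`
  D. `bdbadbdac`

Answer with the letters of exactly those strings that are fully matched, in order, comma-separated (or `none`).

A → match
B → match
C → no match
D → no match

A, B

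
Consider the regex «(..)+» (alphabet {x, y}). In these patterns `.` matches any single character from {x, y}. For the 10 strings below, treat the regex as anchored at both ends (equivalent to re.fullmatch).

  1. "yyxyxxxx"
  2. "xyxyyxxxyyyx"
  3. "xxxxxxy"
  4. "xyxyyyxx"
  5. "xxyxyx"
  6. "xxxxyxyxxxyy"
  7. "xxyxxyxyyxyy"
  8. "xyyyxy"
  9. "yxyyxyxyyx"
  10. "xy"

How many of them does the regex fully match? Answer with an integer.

9

1. "yyxyxxxx" → match
2. "xyxyyxxxyyyx" → match
3. "xxxxxxy" → no match
4. "xyxyyyxx" → match
5. "xxyxyx" → match
6. "xxxxyxyxxxyy" → match
7. "xxyxxyxyyxyy" → match
8. "xyyyxy" → match
9. "yxyyxyxyyx" → match
10. "xy" → match
Total matched: 9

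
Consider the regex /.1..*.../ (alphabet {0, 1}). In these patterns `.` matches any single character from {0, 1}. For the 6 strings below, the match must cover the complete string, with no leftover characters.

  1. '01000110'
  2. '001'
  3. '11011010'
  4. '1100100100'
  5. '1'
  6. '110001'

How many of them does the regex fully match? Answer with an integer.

1 → match
2 → no match
3 → match
4 → match
5 → no match
6 → match
Total matched: 4

4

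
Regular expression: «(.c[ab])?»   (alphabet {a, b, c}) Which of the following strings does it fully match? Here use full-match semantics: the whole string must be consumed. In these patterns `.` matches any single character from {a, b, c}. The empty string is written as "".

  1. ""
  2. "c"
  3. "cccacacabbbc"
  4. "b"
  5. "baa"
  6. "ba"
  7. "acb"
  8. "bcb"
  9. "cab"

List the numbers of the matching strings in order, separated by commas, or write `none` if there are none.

1 → match
2 → no match
3 → no match
4 → no match
5 → no match
6 → no match
7 → match
8 → match
9 → no match

1, 7, 8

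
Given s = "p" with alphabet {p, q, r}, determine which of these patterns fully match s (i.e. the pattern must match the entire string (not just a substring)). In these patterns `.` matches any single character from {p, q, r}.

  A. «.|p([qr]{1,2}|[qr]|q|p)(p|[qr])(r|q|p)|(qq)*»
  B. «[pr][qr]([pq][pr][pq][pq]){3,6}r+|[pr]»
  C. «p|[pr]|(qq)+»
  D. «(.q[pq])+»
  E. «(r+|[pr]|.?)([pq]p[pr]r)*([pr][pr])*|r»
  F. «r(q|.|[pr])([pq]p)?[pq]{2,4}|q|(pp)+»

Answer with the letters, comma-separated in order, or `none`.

A → match
B → match
C → match
D → no match
E → match
F → no match

A, B, C, E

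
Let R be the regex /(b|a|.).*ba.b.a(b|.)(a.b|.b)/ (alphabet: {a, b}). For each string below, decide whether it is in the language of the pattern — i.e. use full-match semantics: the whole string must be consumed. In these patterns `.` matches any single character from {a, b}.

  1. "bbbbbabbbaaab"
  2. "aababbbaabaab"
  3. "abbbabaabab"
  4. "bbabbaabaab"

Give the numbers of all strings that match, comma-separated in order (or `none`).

1 → match
2 → no match
3 → no match
4 → match

1, 4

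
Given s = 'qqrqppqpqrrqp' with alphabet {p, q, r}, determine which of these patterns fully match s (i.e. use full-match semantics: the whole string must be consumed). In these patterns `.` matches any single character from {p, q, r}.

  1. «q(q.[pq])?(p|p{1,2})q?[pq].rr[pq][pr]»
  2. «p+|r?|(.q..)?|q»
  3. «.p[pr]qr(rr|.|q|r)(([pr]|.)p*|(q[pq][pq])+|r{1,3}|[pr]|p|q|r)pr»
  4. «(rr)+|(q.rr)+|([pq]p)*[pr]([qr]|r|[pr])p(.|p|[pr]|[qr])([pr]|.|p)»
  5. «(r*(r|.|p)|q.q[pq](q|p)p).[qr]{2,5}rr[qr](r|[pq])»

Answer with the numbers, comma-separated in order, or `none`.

1

1 → match
2 → no match
3 → no match — must end with 'pr'
4 → no match
5 → no match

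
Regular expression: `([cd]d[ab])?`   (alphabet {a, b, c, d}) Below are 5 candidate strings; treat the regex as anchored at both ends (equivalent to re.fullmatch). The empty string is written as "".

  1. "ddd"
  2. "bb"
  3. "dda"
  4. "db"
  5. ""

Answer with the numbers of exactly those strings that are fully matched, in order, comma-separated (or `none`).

1 → no match
2 → no match
3 → match
4 → no match
5 → match

3, 5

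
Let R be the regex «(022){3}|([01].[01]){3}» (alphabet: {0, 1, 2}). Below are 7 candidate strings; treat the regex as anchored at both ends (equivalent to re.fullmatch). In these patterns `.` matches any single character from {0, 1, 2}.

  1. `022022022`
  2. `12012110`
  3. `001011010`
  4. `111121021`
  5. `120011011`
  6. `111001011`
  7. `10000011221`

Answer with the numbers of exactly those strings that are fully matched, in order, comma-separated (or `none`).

1, 3, 4, 5, 6

1 → match
2 → no match
3 → match
4 → match
5 → match
6 → match
7 → no match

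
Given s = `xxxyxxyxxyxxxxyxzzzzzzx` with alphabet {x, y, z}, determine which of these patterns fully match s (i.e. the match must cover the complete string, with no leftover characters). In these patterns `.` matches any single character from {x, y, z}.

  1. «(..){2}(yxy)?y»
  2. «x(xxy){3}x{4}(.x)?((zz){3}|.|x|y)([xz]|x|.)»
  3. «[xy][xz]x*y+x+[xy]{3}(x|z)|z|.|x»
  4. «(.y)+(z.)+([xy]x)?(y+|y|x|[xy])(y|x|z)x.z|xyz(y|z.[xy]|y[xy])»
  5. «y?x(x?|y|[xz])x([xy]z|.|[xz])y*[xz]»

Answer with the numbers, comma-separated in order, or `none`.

2

1 → no match — must end with `y`
2 → match
3 → no match
4 → no match
5 → no match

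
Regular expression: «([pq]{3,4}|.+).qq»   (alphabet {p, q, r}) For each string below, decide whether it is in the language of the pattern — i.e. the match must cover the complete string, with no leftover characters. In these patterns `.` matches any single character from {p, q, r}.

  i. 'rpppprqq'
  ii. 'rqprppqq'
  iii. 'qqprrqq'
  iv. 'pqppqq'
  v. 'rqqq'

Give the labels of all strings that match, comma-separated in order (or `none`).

i, ii, iii, iv, v

i. 'rpppprqq' → match
ii. 'rqprppqq' → match
iii. 'qqprrqq' → match
iv. 'pqppqq' → match
v. 'rqqq' → match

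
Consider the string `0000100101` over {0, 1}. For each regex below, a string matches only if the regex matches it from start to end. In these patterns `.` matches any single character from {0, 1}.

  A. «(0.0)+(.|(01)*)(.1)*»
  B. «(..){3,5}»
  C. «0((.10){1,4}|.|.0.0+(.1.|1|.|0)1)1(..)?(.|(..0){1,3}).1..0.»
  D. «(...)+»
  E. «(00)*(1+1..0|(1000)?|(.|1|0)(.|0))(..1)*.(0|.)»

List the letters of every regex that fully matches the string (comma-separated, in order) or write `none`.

A, B, E

A → match
B → match
C → no match
D → no match
E → match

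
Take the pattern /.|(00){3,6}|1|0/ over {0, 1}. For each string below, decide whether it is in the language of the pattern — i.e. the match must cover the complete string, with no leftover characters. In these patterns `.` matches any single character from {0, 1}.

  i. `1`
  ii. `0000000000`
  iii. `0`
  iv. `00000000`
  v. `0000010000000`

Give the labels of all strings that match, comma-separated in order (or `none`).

i, ii, iii, iv

i → match
ii → match
iii → match
iv → match
v → no match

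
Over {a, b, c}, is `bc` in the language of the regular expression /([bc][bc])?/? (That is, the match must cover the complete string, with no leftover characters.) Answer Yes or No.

Yes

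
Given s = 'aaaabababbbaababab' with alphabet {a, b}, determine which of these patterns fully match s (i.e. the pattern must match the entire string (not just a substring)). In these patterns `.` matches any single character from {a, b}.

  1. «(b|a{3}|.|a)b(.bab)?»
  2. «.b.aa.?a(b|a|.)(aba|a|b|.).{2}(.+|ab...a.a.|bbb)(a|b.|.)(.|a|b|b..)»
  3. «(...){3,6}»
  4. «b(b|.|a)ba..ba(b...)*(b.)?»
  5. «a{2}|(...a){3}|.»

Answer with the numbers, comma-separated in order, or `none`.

1 → no match
2 → no match
3 → match
4 → no match — must start with 'b'
5 → no match

3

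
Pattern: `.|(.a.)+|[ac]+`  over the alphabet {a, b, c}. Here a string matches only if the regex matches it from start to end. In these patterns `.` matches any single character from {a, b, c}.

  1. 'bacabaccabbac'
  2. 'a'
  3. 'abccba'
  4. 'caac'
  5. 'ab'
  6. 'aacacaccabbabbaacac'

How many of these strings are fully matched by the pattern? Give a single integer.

1 → no match
2 → match
3 → no match
4 → match
5 → no match
6 → no match
Total matched: 2

2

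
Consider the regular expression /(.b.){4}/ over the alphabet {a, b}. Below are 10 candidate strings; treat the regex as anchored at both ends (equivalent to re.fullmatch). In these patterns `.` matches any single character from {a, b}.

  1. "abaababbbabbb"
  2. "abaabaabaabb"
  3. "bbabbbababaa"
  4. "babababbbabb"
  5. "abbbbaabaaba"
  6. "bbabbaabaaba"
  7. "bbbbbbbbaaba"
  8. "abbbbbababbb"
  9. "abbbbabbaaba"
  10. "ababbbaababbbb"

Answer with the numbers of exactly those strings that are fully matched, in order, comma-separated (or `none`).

1 → no match
2. "abaabaabaabb" → match
3. "bbabbbababaa" → no match
4. "babababbbabb" → no match
5. "abbbbaabaaba" → match
6. "bbabbaabaaba" → match
7. "bbbbbbbbaaba" → match
8. "abbbbbababbb" → match
9. "abbbbabbaaba" → match
10 → no match

2, 5, 6, 7, 8, 9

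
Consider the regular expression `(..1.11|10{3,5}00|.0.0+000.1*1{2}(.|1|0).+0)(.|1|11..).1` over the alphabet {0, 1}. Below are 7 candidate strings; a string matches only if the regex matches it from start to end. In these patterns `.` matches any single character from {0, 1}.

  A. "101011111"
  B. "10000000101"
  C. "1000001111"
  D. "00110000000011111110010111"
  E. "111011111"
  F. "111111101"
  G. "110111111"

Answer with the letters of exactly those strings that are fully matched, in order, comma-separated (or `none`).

A. "101011111" → match
B. "10000000101" → match
C. "1000001111" → no match
D → no match
E. "111011111" → match
F. "111111101" → match
G. "110111111" → no match

A, B, E, F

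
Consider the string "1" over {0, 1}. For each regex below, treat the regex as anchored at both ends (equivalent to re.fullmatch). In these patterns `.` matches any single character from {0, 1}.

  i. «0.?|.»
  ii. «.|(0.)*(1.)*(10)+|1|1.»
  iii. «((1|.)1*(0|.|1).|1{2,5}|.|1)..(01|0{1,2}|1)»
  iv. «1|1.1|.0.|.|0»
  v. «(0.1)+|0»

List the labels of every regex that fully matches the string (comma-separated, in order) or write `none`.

i → match
ii → match
iii → no match
iv → match
v → no match — must start with "0"

i, ii, iv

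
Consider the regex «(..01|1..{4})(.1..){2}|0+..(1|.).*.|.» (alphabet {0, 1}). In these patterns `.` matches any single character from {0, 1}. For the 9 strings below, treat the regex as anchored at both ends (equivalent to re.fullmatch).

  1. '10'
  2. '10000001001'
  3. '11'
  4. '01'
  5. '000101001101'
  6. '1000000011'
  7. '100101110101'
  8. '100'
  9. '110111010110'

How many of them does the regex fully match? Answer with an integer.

1. '10' → no match
2. '10000001001' → no match
3. '11' → no match
4. '01' → no match
5. '000101001101' → match
6. '1000000011' → no match
7. '100101110101' → match
8. '100' → no match
9. '110111010110' → match
Total matched: 3

3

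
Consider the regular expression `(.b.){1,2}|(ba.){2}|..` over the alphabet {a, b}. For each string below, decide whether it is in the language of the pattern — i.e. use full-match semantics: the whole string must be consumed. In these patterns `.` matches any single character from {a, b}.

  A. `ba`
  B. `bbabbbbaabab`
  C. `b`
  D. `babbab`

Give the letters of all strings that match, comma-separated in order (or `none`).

A. `ba` → match
B. `bbabbbbaabab` → no match
C. `b` → no match
D. `babbab` → match

A, D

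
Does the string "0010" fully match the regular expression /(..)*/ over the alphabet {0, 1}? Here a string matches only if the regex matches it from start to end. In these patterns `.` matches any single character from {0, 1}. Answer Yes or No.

Yes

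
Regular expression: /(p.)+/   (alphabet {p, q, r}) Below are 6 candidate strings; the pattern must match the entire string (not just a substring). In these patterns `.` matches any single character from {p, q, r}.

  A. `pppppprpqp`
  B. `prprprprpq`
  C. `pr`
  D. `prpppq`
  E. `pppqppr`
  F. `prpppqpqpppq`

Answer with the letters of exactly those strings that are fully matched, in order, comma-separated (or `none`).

B, C, D, F

A. `pppppprpqp` → no match
B. `prprprprpq` → match
C. `pr` → match
D. `prpppq` → match
E. `pppqppr` → no match
F. `prpppqpqpppq` → match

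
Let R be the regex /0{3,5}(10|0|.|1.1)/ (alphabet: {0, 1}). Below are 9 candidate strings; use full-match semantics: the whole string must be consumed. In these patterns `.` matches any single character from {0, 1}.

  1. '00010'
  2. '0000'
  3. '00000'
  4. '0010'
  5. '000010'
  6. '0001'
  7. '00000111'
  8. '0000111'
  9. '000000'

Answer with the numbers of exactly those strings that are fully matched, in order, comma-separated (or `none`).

1, 2, 3, 5, 6, 7, 8, 9

1. '00010' → match
2. '0000' → match
3. '00000' → match
4. '0010' → no match
5. '000010' → match
6. '0001' → match
7. '00000111' → match
8. '0000111' → match
9. '000000' → match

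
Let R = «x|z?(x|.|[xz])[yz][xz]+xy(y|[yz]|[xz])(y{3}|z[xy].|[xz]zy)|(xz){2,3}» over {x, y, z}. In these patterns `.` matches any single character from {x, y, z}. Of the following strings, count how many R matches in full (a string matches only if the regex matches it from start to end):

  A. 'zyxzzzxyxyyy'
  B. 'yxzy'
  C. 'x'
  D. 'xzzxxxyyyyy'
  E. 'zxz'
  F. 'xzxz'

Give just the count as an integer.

A → match
B → no match
C → match
D → match
E → no match
F → match
Total matched: 4

4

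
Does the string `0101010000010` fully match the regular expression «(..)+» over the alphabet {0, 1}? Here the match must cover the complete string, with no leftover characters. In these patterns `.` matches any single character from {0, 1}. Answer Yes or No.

No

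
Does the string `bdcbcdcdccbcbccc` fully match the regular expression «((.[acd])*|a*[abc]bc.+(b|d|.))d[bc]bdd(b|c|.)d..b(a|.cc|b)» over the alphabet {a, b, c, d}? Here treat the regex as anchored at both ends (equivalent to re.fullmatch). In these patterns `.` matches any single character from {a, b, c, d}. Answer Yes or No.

No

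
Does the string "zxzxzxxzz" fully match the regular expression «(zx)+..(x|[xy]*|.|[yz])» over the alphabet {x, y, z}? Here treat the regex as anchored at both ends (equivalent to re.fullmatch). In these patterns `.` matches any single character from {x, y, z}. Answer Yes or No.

Yes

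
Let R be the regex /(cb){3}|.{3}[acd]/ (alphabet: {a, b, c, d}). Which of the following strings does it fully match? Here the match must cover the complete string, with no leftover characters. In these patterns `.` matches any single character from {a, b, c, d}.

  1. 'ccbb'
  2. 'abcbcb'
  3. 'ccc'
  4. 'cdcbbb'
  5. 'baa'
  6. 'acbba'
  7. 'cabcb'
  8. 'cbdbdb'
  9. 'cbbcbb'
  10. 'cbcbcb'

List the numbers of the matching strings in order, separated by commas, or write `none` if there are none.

10

1 → no match
2 → no match
3 → no match
4 → no match
5 → no match
6 → no match
7 → no match
8 → no match
9 → no match
10 → match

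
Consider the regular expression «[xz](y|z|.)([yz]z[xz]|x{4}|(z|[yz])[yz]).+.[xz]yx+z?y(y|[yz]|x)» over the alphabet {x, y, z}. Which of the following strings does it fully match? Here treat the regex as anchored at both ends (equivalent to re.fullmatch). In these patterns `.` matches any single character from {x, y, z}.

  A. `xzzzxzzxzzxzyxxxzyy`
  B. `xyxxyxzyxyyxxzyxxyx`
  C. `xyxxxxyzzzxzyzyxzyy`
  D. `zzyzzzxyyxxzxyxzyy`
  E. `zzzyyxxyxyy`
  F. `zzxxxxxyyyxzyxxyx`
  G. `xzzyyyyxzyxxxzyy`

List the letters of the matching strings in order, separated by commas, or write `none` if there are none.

A → match
B → no match
C → match
D → match
E → match
F → match
G → match

A, C, D, E, F, G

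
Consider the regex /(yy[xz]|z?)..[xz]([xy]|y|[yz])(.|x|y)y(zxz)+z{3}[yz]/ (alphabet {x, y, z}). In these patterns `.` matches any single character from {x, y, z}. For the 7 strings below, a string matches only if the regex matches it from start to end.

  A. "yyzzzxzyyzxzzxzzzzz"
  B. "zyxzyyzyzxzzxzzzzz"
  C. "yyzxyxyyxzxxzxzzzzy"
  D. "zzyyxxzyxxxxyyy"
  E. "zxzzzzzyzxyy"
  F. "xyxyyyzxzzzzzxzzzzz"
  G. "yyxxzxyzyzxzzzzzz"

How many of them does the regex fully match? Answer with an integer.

1

A → match
B → no match
C → no match
D → no match
E. "zxzzzzzyzxyy" → no match
F → no match
G → no match
Total matched: 1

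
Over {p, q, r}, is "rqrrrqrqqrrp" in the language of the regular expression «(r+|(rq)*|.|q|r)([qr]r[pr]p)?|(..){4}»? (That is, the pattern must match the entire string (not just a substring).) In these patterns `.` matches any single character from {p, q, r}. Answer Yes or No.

No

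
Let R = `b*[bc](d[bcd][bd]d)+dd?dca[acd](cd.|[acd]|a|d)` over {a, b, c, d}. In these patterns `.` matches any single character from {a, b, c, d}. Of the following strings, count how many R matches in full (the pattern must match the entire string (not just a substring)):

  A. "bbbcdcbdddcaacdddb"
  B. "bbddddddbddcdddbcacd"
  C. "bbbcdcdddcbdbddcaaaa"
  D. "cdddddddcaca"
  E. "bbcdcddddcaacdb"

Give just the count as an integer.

2

A → no match
B → no match
C → no match
D. "cdddddddcaca" → match
E → match
Total matched: 2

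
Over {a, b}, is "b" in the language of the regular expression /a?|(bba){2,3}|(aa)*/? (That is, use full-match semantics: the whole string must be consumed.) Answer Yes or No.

No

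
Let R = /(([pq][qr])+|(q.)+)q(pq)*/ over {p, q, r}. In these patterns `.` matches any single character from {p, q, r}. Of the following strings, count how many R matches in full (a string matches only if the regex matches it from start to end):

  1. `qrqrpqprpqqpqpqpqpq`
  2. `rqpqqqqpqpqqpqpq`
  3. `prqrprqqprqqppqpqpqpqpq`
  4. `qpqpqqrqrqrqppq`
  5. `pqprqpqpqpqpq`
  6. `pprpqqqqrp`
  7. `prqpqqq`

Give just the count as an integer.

1 → match
2 → no match
3 → no match
4 → no match
5 → match
6 → no match
7 → no match
Total matched: 2

2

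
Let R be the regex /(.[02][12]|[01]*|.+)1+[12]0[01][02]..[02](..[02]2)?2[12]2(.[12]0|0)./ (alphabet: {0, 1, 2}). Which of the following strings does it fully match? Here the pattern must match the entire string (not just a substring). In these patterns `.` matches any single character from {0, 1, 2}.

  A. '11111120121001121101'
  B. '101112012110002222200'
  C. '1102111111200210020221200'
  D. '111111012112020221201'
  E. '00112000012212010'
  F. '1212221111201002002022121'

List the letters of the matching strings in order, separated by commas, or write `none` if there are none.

B, D

A → no match
B → match
C → no match
D → match
E → no match
F → no match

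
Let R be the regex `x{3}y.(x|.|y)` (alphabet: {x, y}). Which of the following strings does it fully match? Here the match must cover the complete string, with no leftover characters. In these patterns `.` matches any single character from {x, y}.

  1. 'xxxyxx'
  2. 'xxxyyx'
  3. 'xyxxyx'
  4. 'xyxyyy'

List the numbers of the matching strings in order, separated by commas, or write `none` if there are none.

1, 2

1 → match
2 → match
3 → no match
4 → no match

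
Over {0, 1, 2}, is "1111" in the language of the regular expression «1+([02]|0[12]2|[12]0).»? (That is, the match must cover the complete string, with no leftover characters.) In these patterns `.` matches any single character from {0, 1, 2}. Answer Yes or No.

No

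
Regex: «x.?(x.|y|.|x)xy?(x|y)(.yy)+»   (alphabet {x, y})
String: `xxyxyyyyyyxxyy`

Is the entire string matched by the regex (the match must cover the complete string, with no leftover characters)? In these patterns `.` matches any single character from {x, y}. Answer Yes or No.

No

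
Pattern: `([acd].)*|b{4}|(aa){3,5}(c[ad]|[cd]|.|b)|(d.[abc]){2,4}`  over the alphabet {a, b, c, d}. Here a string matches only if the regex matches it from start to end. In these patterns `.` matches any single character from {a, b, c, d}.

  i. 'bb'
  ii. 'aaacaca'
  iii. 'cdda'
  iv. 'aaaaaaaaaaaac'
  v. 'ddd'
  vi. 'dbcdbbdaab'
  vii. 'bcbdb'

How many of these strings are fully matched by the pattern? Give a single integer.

i → no match
ii → no match
iii → match
iv → no match
v → no match
vi → no match
vii → no match
Total matched: 1

1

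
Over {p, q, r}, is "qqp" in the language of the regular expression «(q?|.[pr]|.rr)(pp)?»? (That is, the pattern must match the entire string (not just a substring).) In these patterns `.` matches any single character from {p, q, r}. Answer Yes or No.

No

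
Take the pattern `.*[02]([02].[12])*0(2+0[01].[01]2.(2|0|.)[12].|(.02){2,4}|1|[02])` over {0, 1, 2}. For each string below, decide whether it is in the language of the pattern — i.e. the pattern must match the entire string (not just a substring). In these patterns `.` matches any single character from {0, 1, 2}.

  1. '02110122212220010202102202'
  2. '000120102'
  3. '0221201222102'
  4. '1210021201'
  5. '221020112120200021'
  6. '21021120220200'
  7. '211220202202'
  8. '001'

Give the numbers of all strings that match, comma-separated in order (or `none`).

1 → match
2. '000120102' → match
3 → match
4. '1210021201' → match
5 → no match
6 → match
7. '211220202202' → match
8. '001' → match

1, 2, 3, 4, 6, 7, 8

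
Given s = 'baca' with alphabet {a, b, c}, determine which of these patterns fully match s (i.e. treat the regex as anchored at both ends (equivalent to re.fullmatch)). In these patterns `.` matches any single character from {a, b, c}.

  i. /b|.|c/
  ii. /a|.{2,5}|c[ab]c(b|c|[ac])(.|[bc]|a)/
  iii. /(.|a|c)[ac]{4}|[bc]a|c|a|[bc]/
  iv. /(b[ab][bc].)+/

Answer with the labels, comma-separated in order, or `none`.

i → no match
ii → match
iii → no match
iv → match

ii, iv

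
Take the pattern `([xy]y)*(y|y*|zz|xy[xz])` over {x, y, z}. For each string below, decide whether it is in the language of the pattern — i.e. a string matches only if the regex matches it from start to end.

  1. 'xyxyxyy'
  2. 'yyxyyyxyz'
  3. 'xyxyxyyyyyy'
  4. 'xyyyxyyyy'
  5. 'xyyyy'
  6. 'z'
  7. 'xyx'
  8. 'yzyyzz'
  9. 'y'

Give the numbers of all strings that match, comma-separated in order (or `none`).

1, 2, 3, 4, 5, 7, 9

1 → match
2 → match
3 → match
4 → match
5 → match
6 → no match
7 → match
8 → no match
9 → match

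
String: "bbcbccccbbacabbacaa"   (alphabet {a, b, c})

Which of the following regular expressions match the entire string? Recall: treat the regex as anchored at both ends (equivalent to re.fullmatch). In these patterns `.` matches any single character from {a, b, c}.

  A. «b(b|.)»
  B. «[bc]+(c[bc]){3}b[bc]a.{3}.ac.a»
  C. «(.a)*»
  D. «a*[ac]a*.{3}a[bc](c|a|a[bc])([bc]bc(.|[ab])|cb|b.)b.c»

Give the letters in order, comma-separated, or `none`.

B

A → no match
B → match
C → no match
D → no match — must end with "c"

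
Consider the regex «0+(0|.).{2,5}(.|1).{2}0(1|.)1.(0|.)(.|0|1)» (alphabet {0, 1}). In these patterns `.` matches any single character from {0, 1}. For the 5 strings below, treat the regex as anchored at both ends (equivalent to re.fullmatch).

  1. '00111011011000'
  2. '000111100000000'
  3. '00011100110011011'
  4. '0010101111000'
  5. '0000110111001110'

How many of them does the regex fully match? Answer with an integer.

1 → match
2 → no match
3 → match
4 → no match
5 → match
Total matched: 3

3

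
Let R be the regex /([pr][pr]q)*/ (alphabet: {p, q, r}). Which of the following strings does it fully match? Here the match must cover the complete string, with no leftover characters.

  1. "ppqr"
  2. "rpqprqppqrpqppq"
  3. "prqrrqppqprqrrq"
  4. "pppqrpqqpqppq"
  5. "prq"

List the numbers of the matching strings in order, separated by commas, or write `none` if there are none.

2, 3, 5

1 → no match
2 → match
3 → match
4 → no match
5 → match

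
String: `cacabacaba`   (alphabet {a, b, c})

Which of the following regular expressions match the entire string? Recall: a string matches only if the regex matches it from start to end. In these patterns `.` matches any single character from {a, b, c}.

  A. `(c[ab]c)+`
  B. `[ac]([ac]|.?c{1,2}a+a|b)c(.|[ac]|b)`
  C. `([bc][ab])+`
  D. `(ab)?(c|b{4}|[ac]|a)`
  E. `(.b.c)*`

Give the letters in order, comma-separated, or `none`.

C

A → no match — must end with `c`
B → no match
C → match
D → no match
E → no match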